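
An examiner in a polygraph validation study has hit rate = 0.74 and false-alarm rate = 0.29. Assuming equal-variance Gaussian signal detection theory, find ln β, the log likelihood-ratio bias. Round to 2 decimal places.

z(H) = 0.643
z(FA) = -0.553
ln β = −½·[z(H)² − z(FA)²] = −0.5 × (0.413 − 0.306) = -0.0535

ln β = -0.05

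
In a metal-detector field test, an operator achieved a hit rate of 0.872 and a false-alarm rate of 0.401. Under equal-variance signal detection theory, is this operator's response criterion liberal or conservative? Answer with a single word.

liberal

z(H) = 1.136, z(FA) = -0.251
c = −½·(z(H) + z(FA)) = -0.4425
c < 0 → liberal criterion (biased toward responding “yes”).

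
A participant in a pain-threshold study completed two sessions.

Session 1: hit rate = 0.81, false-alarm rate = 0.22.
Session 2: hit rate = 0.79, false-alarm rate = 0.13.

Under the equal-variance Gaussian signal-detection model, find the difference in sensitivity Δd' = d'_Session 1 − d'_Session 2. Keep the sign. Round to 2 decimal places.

Δd' = -0.28

Session 1: z(0.81) = 0.878, z(0.22) = -0.772, d' = 1.650
Session 2: z(0.79) = 0.806, z(0.13) = -1.126, d' = 1.932
Δd' = d'_Session 1 − d'_Session 2 = 1.650 − 1.932 = -0.282
Session 2 has the higher sensitivity.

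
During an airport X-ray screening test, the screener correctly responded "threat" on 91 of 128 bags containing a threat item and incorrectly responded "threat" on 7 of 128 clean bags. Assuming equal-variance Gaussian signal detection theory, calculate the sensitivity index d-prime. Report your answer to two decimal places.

H = 91/128 = 0.7109
FA = 7/128 = 0.0547
z(0.7109) = 0.5560, z(0.0547) = -1.6009
d' = z(H) − z(FA) = 0.5560 − (-1.6009) = 2.1569

d-prime = 2.16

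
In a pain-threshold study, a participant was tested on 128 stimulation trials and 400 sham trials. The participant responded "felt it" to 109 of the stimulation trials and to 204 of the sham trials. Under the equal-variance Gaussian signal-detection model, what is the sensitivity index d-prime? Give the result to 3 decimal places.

d-prime = 1.018

H = 109/128 = 0.8516
FA = 204/400 = 0.5100
Φ⁻¹(0.8516) = 1.0433, Φ⁻¹(0.5100) = 0.0251
d' = z(H) − z(FA) = 1.0433 − 0.0251 = 1.0182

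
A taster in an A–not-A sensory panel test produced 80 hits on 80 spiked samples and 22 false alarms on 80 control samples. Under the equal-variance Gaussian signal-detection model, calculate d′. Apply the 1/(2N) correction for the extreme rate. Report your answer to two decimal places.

d′ = 3.10

The hit rate is 80/80 = 1, so apply the 1/(2N) correction: H → 1 − 1/(2·80) = 0.99375.
z(H) = z(0.99375) = 2.498
z(FA) = z(0.27500) = -0.598
d' = 2.498 − (-0.598) = 3.096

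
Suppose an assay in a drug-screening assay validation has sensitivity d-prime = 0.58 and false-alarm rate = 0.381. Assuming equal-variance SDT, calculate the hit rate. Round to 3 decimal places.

hit rate = 0.609

z(false-alarm rate) = z(0.381) = -0.3029
z(H) = z(FA) + d' = -0.3029 + 0.58 = 0.2771
hit rate = Φ(0.2771) = 0.6091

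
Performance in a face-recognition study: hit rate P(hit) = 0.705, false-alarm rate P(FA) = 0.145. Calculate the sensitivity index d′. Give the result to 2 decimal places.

z(H) = 0.5388
z(FA) = -1.0581
d' = z(H) − z(FA) = 0.5388 − (-1.0581) = 1.5969

d′ = 1.60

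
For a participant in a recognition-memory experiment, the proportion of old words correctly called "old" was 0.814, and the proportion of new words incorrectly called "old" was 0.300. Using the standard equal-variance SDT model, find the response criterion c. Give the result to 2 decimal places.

z(H) = 0.8927
z(FA) = -0.5244
c = −½·[z(H) + z(FA)] = −0.5 × (0.8927 + (-0.5244)) = -0.18415
c < 0: the participant has a liberal response bias.

c = -0.18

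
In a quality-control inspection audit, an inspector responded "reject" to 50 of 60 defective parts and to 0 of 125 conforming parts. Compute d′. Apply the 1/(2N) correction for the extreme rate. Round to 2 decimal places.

The false-alarm rate is 0/125 = 0, so apply the 1/(2N) correction: FA → 1/(2·125) = 0.00400.
z(H) = z(0.83333) = 0.967
z(FA) = z(0.00400) = -2.652
d' = 0.967 − (-2.652) = 3.619

d′ = 3.62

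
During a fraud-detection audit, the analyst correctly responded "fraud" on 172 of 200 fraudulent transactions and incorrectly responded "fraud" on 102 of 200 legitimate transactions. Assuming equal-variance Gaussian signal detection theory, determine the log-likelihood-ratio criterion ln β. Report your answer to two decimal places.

ln β = -0.58

H = 172/200 = 0.8600
FA = 102/200 = 0.5100
z(H) = z(0.8600) = 1.080
z(FA) = z(0.5100) = 0.025
ln β = −½·[z(H)² − z(FA)²] = −0.5 × (1.166 − 0.001) = -0.5825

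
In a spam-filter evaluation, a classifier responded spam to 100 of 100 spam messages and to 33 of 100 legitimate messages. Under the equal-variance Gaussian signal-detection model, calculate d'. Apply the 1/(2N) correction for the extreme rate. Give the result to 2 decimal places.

The hit rate is 100/100 = 1, so apply the 1/(2N) correction: H → 1 − 1/(2·100) = 0.99500.
z(H) = z(0.99500) = 2.576
z(FA) = z(0.33000) = -0.440
d' = 2.576 − (-0.440) = 3.016

d' = 3.02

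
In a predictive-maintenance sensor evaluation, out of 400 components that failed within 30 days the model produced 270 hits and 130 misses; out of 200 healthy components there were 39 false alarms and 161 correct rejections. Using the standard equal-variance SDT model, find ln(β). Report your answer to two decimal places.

H = 270/400 = 0.6750
FA = 39/200 = 0.1950
z(H) = z(0.6750) = 0.454
z(FA) = z(0.1950) = -0.860
ln β = −½·[z(H)² − z(FA)²] = −0.5 × (0.206 − 0.740) = 0.267

ln β = 0.27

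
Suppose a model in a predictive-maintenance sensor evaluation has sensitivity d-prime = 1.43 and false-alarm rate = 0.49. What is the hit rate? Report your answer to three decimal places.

z(false-alarm rate) = z(0.49) = -0.0251
z(H) = z(FA) + d' = -0.0251 + 1.43 = 1.4049
hit rate = Φ(1.4049) = 0.9200

hit rate = 0.920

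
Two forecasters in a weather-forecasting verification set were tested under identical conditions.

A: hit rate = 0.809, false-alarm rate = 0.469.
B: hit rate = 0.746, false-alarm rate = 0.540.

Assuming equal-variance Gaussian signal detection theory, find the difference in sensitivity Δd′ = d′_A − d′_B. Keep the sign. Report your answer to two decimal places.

Δd′ = 0.39

A: z(0.809) = 0.874, z(0.469) = -0.078, d' = 0.952
B: z(0.746) = 0.662, z(0.540) = 0.100, d' = 0.562
Δd' = d'_A − d'_B = 0.952 − 0.562 = 0.390
A has the higher sensitivity.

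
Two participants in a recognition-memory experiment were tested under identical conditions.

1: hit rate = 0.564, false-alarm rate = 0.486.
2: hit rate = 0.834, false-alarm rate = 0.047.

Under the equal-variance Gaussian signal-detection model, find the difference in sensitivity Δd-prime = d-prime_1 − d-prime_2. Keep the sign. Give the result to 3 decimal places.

1: z(0.564) = 0.1611, z(0.486) = -0.0351, d' = 0.1962
2: z(0.834) = 0.9701, z(0.047) = -1.6747, d' = 2.6448
Δd' = d'_1 − d'_2 = 0.1962 − 2.6448 = -2.4486
2 has the higher sensitivity.

Δd-prime = -2.449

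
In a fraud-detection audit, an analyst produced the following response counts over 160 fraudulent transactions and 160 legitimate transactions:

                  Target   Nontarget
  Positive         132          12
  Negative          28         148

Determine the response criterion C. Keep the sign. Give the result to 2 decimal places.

H = 132/160 = 0.8250
FA = 12/160 = 0.0750
z(H) = z(0.8250) = 0.9346
z(FA) = z(0.0750) = -1.4395
c = −½·[z(H) + z(FA)] = −0.5 × (0.9346 + (-1.4395)) = 0.25245
c > 0: the analyst has a conservative response bias.

C = 0.25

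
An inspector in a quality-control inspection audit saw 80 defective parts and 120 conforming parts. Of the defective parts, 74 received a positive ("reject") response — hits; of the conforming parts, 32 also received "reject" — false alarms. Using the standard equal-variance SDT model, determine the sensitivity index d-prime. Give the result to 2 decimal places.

H = 74/80 = 0.9250
FA = 32/120 = 0.2667
Φ⁻¹(H) = Φ⁻¹(0.9250) = 1.4395
Φ⁻¹(FA) = Φ⁻¹(0.2667) = -0.6228
d' = z(H) − z(FA) = 1.4395 − (-0.6228) = 2.0623

d-prime = 2.06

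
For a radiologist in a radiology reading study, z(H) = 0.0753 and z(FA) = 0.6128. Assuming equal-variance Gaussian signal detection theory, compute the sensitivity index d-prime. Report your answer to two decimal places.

d-prime = -0.54

d' = z(H) − z(FA) = 0.0753 − 0.6128 = -0.5375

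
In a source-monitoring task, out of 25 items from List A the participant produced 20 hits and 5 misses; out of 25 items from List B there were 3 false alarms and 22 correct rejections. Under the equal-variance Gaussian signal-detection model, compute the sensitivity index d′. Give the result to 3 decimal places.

d′ = 2.017

H = 20/25 = 0.8000
FA = 3/25 = 0.1200
z(H) = z(0.8000) = 0.8416
z(FA) = z(0.1200) = -1.1750
d' = z(H) − z(FA) = 0.8416 − (-1.1750) = 2.0166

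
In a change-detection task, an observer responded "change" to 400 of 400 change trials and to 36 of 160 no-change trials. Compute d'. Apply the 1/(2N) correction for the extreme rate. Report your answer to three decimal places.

d' = 3.779

The hit rate is 400/400 = 1, so apply the 1/(2N) correction: H → 1 − 1/(2·400) = 0.99875.
z(H) = z(0.99875) = 3.0233
z(FA) = z(0.22500) = -0.7554
d' = 3.0233 − (-0.7554) = 3.7787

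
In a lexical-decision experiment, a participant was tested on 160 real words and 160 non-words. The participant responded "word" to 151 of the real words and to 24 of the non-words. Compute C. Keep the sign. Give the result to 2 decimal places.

H = 151/160 = 0.9437
FA = 24/160 = 0.1500
z(H) = z(0.9437) = 1.5866
z(FA) = z(0.1500) = -1.0364
c = −½·[z(H) + z(FA)] = −0.5 × (1.5866 + (-1.0364)) = -0.2751

C = -0.28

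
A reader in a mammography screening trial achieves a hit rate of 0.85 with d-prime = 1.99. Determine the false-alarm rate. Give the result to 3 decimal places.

false-alarm rate = 0.170

z(hit rate) = z(0.85) = 1.0364
z(FA) = z(H) − d' = 1.0364 − 1.99 = -0.9536
false-alarm rate = Φ(-0.9536) = 0.1701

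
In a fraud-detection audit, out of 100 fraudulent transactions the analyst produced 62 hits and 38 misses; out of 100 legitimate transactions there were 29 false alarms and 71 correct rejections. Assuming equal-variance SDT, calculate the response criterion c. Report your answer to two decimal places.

c = 0.12

H = 62/100 = 0.6200
FA = 29/100 = 0.2900
z(0.6200) = 0.3055, z(0.2900) = -0.5534
c = −½·[z(H) + z(FA)] = −0.5 × (0.3055 + (-0.5534)) = 0.12395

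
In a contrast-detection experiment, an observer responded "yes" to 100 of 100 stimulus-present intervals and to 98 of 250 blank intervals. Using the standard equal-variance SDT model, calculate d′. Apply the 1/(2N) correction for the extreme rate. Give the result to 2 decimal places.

d′ = 2.85

The hit rate is 100/100 = 1, so apply the 1/(2N) correction: H → 1 − 1/(2·100) = 0.99500.
z(H) = z(0.99500) = 2.576
z(FA) = z(0.39200) = -0.274
d' = 2.576 − (-0.274) = 2.850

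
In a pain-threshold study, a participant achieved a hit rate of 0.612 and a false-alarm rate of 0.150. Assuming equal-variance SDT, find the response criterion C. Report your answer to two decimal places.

Φ⁻¹(H) = Φ⁻¹(0.612) = 0.285
Φ⁻¹(FA) = Φ⁻¹(0.150) = -1.036
c = −½·[z(H) + z(FA)] = −0.5 × (0.285 + (-1.036)) = 0.3755

C = 0.38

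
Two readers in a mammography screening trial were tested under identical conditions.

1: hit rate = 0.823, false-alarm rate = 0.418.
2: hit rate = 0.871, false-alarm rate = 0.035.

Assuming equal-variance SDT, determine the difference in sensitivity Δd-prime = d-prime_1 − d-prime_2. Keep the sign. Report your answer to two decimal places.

Δd-prime = -1.81

1: z(0.823) = 0.927, z(0.418) = -0.207, d' = 1.134
2: z(0.871) = 1.131, z(0.035) = -1.812, d' = 2.943
Δd' = d'_1 − d'_2 = 1.134 − 2.943 = -1.809
2 has the higher sensitivity.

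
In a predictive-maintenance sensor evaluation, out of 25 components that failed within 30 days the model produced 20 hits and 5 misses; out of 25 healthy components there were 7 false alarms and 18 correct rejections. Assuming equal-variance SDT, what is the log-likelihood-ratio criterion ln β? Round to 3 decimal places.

ln β = -0.184

H = 20/25 = 0.8000
FA = 7/25 = 0.2800
z(0.8000) = 0.8416, z(0.2800) = -0.5828
ln β = −½·[z(H)² − z(FA)²] = −0.5 × (0.7083 − 0.3397) = -0.1843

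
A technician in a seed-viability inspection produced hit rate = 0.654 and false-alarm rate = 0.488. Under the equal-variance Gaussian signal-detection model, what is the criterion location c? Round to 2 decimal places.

c = -0.18

z(H) = z(0.654) = 0.3961
z(FA) = z(0.488) = -0.0301
c = −½·[z(H) + z(FA)] = −0.5 × (0.3961 + (-0.0301)) = -0.1830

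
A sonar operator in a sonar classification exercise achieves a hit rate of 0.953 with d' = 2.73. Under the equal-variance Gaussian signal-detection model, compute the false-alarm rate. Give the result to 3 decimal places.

false-alarm rate = 0.146

z(hit rate) = z(0.953) = 1.6747
z(FA) = z(H) − d' = 1.6747 − 2.73 = -1.0553
false-alarm rate = Φ(-1.0553) = 0.1456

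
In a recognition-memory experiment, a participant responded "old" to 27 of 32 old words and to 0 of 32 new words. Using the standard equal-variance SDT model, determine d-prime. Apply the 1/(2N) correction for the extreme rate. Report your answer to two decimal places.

d-prime = 3.16

The false-alarm rate is 0/32 = 0, so apply the 1/(2N) correction: FA → 1/(2·32) = 0.01562.
z(H) = z(0.84375) = 1.010
z(FA) = z(0.01562) = -2.154
d' = 1.010 − (-2.154) = 3.164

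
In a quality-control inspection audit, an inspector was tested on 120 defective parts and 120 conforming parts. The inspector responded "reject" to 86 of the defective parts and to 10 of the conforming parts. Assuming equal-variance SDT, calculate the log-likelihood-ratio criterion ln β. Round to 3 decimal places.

H = 86/120 = 0.7167
FA = 10/120 = 0.0833
z(0.7167) = 0.5731, z(0.0833) = -1.3832
ln β = −½·[z(H)² − z(FA)²] = −0.5 × (0.3284 − 1.9132) = 0.7924

ln β = 0.792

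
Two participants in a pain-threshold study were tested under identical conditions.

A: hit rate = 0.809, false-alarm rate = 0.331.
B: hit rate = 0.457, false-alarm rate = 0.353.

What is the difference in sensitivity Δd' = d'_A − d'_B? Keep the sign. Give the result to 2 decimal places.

Δd' = 1.04

A: z(0.809) = 0.874, z(0.331) = -0.437, d' = 1.311
B: z(0.457) = -0.108, z(0.353) = -0.377, d' = 0.269
Δd' = d'_A − d'_B = 1.311 − 0.269 = 1.042
A has the higher sensitivity.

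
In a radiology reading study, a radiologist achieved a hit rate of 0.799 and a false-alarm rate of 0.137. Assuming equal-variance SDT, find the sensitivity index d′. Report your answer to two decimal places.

z(H) = z(0.799) = 0.838
z(FA) = z(0.137) = -1.094
d' = z(H) − z(FA) = 0.838 − (-1.094) = 1.932

d′ = 1.93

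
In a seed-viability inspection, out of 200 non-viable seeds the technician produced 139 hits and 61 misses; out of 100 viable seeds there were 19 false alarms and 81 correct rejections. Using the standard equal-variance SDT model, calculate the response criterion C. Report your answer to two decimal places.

H = 139/200 = 0.6950
FA = 19/100 = 0.1900
Φ⁻¹(H) = Φ⁻¹(0.6950) = 0.5101
Φ⁻¹(FA) = Φ⁻¹(0.1900) = -0.8779
c = −½·[z(H) + z(FA)] = −0.5 × (0.5101 + (-0.8779)) = 0.1839

C = 0.18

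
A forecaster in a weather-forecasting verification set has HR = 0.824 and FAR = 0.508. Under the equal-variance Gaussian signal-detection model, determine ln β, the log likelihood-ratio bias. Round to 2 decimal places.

ln β = -0.43

z(0.824) = 0.931, z(0.508) = 0.020
ln β = −½·[z(H)² − z(FA)²] = −0.5 × (0.867 − 0.000) = -0.4335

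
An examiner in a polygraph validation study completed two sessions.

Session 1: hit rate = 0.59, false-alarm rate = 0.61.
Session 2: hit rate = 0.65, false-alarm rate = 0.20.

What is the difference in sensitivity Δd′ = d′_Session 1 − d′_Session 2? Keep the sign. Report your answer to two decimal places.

Δd′ = -1.28

Session 1: z(0.59) = 0.228, z(0.61) = 0.279, d' = -0.051
Session 2: z(0.65) = 0.385, z(0.20) = -0.842, d' = 1.227
Δd' = d'_Session 1 − d'_Session 2 = -0.051 − 1.227 = -1.278
Session 2 has the higher sensitivity.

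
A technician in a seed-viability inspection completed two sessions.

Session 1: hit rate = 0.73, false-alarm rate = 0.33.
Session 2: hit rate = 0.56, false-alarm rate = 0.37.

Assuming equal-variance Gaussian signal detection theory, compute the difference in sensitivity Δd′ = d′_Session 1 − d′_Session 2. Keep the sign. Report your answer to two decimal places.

Session 1: z(0.73) = 0.613, z(0.33) = -0.440, d' = 1.053
Session 2: z(0.56) = 0.151, z(0.37) = -0.332, d' = 0.483
Δd' = d'_Session 1 − d'_Session 2 = 1.053 − 0.483 = 0.570
Session 1 has the higher sensitivity.

Δd′ = 0.57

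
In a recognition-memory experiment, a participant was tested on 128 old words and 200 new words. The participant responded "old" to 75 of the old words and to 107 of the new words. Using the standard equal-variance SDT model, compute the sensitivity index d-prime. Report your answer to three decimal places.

d-prime = 0.129

H = 75/128 = 0.5859
FA = 107/200 = 0.5350
z(H) = z(0.5859) = 0.2170
z(FA) = z(0.5350) = 0.0878
d' = z(H) − z(FA) = 0.2170 − 0.0878 = 0.1292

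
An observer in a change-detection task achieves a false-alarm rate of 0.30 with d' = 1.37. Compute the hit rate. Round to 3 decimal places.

hit rate = 0.801

z(false-alarm rate) = z(0.30) = -0.5244
z(H) = z(FA) + d' = -0.5244 + 1.37 = 0.8456
hit rate = Φ(0.8456) = 0.8011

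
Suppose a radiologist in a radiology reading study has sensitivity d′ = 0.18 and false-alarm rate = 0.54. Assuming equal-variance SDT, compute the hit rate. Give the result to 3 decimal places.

hit rate = 0.610

z(false-alarm rate) = z(0.54) = 0.1004
z(H) = z(FA) + d' = 0.1004 + 0.18 = 0.2804
hit rate = Φ(0.2804) = 0.6104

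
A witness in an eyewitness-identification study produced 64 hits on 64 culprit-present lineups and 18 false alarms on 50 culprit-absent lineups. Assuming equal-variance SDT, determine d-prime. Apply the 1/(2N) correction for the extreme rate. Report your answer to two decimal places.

The hit rate is 64/64 = 1, so apply the 1/(2N) correction: H → 1 − 1/(2·64) = 0.99219.
z(H) = z(0.99219) = 2.418
z(FA) = z(0.36000) = -0.358
d' = 2.418 − (-0.358) = 2.776

d-prime = 2.78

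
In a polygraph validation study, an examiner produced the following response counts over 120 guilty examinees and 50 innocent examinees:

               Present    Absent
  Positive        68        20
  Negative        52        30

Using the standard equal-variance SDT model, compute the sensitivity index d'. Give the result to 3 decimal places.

H = 68/120 = 0.5667
FA = 20/50 = 0.4000
z(H) = 0.1680
z(FA) = -0.2533
d' = z(H) − z(FA) = 0.1680 − (-0.2533) = 0.4213

d' = 0.421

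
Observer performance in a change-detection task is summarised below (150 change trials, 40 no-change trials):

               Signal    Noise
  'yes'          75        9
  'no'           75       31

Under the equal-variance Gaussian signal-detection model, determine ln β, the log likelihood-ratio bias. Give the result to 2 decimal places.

ln β = 0.29

H = 75/150 = 0.5000
FA = 9/40 = 0.2250
Φ⁻¹(H) = Φ⁻¹(0.5000) = 0.000
Φ⁻¹(FA) = Φ⁻¹(0.2250) = -0.755
ln β = −½·[z(H)² − z(FA)²] = −0.5 × (0.000 − 0.570) = 0.285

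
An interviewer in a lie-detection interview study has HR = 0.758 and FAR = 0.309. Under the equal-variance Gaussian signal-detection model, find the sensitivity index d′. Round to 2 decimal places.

d′ = 1.20

z(H) = z(0.758) = 0.700
z(FA) = z(0.309) = -0.499
d' = z(H) − z(FA) = 0.700 − (-0.499) = 1.199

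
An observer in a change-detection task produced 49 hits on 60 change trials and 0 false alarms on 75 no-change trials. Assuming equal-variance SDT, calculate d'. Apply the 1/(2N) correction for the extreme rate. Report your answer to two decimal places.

The false-alarm rate is 0/75 = 0, so apply the 1/(2N) correction: FA → 1/(2·75) = 0.00667.
z(H) = z(0.81667) = 0.903
z(FA) = z(0.00667) = -2.475
d' = 0.903 − (-2.475) = 3.378

d' = 3.38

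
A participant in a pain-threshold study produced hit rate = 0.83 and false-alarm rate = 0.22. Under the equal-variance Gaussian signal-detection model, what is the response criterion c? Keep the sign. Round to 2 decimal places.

z(H) = z(0.83) = 0.954
z(FA) = z(0.22) = -0.772
c = −½·[z(H) + z(FA)] = −0.5 × (0.954 + (-0.772)) = -0.091

c = -0.09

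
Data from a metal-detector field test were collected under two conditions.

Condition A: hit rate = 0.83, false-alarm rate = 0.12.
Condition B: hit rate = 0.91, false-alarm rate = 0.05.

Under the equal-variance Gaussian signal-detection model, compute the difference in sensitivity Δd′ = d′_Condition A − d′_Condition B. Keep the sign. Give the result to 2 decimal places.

Condition A: z(0.83) = 0.954, z(0.12) = -1.175, d' = 2.129
Condition B: z(0.91) = 1.341, z(0.05) = -1.645, d' = 2.986
Δd' = d'_Condition A − d'_Condition B = 2.129 − 2.986 = -0.857
Condition B has the higher sensitivity.

Δd′ = -0.86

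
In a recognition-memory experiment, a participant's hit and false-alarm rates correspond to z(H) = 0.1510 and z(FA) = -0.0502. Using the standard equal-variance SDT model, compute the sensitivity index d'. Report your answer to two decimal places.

d' = z(H) − z(FA) = 0.1510 − (-0.0502) = 0.2012

d' = 0.20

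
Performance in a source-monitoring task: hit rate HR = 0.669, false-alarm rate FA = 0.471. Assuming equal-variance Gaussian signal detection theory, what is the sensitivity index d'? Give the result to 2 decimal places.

Φ⁻¹(H) = Φ⁻¹(0.669) = 0.4372
Φ⁻¹(FA) = Φ⁻¹(0.471) = -0.0728
d' = z(H) − z(FA) = 0.4372 − (-0.0728) = 0.5100

d' = 0.51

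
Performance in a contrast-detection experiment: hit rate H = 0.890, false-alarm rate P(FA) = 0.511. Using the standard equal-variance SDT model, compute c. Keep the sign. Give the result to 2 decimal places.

c = -0.63

z(0.890) = 1.227, z(0.511) = 0.028
c = −½·[z(H) + z(FA)] = −0.5 × (1.227 + 0.028) = -0.6275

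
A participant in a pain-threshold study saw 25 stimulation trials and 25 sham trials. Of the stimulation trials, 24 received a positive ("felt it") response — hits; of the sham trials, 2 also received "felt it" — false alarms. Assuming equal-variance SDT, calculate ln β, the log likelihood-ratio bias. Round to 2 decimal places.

ln β = -0.55

H = 24/25 = 0.9600
FA = 2/25 = 0.0800
z(H) = z(0.9600) = 1.751
z(FA) = z(0.0800) = -1.405
ln β = −½·[z(H)² − z(FA)²] = −0.5 × (3.066 − 1.974) = -0.546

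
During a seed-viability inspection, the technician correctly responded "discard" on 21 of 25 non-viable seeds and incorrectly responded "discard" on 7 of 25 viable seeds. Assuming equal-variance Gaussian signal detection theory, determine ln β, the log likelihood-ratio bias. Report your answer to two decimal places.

ln β = -0.32

H = 21/25 = 0.8400
FA = 7/25 = 0.2800
Φ⁻¹(H) = Φ⁻¹(0.8400) = 0.994
Φ⁻¹(FA) = Φ⁻¹(0.2800) = -0.583
ln β = −½·[z(H)² − z(FA)²] = −0.5 × (0.988 − 0.340) = -0.324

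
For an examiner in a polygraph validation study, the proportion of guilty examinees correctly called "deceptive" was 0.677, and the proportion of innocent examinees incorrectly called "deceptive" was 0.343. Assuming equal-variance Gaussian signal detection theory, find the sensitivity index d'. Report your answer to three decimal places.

Φ⁻¹(H) = Φ⁻¹(0.677) = 0.4593
Φ⁻¹(FA) = Φ⁻¹(0.343) = -0.4043
d' = z(H) − z(FA) = 0.4593 − (-0.4043) = 0.8636

d' = 0.864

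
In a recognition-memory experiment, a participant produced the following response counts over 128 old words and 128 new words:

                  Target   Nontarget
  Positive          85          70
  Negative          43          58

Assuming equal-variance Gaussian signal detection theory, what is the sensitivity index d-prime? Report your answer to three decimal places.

d-prime = 0.306

H = 85/128 = 0.6641
FA = 70/128 = 0.5469
z(H) = 0.4237
z(FA) = 0.1178
d' = z(H) − z(FA) = 0.4237 − 0.1178 = 0.3059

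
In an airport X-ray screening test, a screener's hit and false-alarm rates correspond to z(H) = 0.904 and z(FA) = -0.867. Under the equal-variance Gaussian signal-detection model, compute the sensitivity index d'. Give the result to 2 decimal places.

d' = z(H) − z(FA) = 0.904 − (-0.867) = 1.771

d' = 1.77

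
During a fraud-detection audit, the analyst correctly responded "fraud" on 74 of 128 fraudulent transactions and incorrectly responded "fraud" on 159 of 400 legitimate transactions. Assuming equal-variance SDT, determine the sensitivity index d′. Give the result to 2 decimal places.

H = 74/128 = 0.5781
FA = 159/400 = 0.3975
z(0.5781) = 0.1970, z(0.3975) = -0.2598
d' = z(H) − z(FA) = 0.1970 − (-0.2598) = 0.4568

d′ = 0.46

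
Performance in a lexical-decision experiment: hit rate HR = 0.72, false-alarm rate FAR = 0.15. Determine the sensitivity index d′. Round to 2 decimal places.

d′ = 1.62

z(H) = 0.5828
z(FA) = -1.0364
d' = z(H) − z(FA) = 0.5828 − (-1.0364) = 1.6192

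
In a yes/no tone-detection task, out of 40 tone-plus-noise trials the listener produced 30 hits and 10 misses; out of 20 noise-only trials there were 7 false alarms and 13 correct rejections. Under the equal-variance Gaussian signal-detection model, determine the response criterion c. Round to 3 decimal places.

c = -0.145

H = 30/40 = 0.7500
FA = 7/20 = 0.3500
z(H) = z(0.7500) = 0.6745
z(FA) = z(0.3500) = -0.3853
c = −½·[z(H) + z(FA)] = −0.5 × (0.6745 + (-0.3853)) = -0.1446
c < 0: the listener has a liberal response bias.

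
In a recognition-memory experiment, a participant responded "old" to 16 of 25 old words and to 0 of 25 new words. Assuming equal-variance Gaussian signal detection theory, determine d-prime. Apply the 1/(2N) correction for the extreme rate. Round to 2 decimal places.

The false-alarm rate is 0/25 = 0, so apply the 1/(2N) correction: FA → 1/(2·25) = 0.02000.
z(H) = z(0.64000) = 0.358
z(FA) = z(0.02000) = -2.054
d' = 0.358 − (-2.054) = 2.412

d-prime = 2.41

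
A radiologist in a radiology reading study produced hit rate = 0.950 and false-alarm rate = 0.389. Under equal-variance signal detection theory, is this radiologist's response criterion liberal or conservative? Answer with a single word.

z(H) = 1.645, z(FA) = -0.282
c = −½·(z(H) + z(FA)) = -0.6815
c < 0 → liberal criterion (biased toward responding “yes”).

liberal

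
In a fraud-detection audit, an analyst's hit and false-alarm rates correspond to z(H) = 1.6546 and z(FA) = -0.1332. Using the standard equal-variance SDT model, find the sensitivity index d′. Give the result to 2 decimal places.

d′ = 1.79

d' = z(H) − z(FA) = 1.6546 − (-0.1332) = 1.7878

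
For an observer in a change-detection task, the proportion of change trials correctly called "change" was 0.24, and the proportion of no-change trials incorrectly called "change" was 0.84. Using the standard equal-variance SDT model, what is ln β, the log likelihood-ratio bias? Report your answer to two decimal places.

Φ⁻¹(H) = -0.706
Φ⁻¹(FA) = 0.994
ln β = −½·[z(H)² − z(FA)²] = −0.5 × (0.498 − 0.988) = 0.245

ln β = 0.25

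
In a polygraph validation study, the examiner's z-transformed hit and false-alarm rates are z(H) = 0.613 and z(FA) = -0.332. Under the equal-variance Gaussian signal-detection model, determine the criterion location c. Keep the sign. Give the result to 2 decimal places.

c = −½·[z(H) + z(FA)] = −½·(0.613 + (-0.332)) = -0.1405
c < 0: the examiner has a liberal response bias.

c = -0.14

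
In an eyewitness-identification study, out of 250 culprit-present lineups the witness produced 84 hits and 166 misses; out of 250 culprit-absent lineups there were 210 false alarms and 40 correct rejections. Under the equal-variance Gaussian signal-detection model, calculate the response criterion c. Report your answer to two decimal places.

c = -0.29

H = 84/250 = 0.3360
FA = 210/250 = 0.8400
Φ⁻¹(H) = Φ⁻¹(0.3360) = -0.423
Φ⁻¹(FA) = Φ⁻¹(0.8400) = 0.994
c = −½·[z(H) + z(FA)] = −0.5 × (-0.423 + 0.994) = -0.2855
c < 0: the witness has a liberal response bias.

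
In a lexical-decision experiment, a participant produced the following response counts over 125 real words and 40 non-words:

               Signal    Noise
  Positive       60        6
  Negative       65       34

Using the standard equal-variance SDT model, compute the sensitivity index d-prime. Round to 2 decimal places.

d-prime = 0.99

H = 60/125 = 0.4800
FA = 6/40 = 0.1500
z(H) = z(0.4800) = -0.0502
z(FA) = z(0.1500) = -1.0364
d' = z(H) − z(FA) = -0.0502 − (-1.0364) = 0.9862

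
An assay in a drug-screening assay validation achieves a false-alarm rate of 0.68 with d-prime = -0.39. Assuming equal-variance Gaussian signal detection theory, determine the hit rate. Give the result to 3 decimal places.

z(false-alarm rate) = z(0.68) = 0.4677
z(H) = z(FA) + d' = 0.4677 + (-0.39) = 0.0777
hit rate = Φ(0.0777) = 0.5310

hit rate = 0.531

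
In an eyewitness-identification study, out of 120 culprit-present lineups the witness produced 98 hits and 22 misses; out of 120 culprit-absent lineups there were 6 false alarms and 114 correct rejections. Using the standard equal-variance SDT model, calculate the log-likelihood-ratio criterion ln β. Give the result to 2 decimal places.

ln β = 0.95

H = 98/120 = 0.8167
FA = 6/120 = 0.0500
Φ⁻¹(0.8167) = 0.903, Φ⁻¹(0.0500) = -1.645
ln β = −½·[z(H)² − z(FA)²] = −0.5 × (0.815 − 2.706) = 0.9455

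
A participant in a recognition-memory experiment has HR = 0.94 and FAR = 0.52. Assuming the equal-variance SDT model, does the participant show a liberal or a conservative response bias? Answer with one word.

z(H) = 1.555, z(FA) = 0.050
c = −½·(z(H) + z(FA)) = -0.8025
c < 0 → liberal criterion (biased toward responding “yes”).

liberal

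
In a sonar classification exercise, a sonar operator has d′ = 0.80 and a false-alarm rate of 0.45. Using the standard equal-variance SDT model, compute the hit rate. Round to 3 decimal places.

hit rate = 0.750

z(false-alarm rate) = z(0.45) = -0.1257
z(H) = z(FA) + d' = -0.1257 + 0.80 = 0.6743
hit rate = Φ(0.6743) = 0.7499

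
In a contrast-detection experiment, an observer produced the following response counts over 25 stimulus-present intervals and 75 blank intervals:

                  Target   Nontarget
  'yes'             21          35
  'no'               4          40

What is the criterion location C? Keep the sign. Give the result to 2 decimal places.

H = 21/25 = 0.8400
FA = 35/75 = 0.4667
z(H) = z(0.8400) = 0.994
z(FA) = z(0.4667) = -0.084
c = −½·[z(H) + z(FA)] = −0.5 × (0.994 + (-0.084)) = -0.455
c < 0: the observer has a liberal response bias.

C = -0.46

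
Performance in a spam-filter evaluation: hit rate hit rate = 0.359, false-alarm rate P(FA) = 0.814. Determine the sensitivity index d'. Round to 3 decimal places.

d' = -1.254

Φ⁻¹(0.359) = -0.3611, Φ⁻¹(0.814) = 0.8927
d' = z(H) − z(FA) = -0.3611 − 0.8927 = -1.2538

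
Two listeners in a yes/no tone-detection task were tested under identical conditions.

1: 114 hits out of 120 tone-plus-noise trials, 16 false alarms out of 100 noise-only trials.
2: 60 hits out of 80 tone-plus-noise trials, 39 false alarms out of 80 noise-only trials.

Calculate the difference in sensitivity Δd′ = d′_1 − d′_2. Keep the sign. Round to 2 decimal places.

1: z(0.9500) = 1.645, z(0.1600) = -0.994, d' = 2.639
2: z(0.7500) = 0.674, z(0.4875) = -0.031, d' = 0.705
Δd' = d'_1 − d'_2 = 2.639 − 0.705 = 1.934
1 has the higher sensitivity.

Δd′ = 1.93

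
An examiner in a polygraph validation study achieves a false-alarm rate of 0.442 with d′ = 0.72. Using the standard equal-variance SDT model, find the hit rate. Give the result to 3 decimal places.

z(false-alarm rate) = z(0.442) = -0.1459
z(H) = z(FA) + d' = -0.1459 + 0.72 = 0.5741
hit rate = Φ(0.5741) = 0.7170

hit rate = 0.717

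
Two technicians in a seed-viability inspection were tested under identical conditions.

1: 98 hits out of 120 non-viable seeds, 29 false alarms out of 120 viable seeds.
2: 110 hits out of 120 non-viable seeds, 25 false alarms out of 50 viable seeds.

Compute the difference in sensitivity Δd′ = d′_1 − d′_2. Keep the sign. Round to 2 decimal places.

1: z(0.8167) = 0.903, z(0.2417) = -0.701, d' = 1.604
2: z(0.9167) = 1.383, z(0.5000) = 0.000, d' = 1.383
Δd' = d'_1 − d'_2 = 1.604 − 1.383 = 0.221
1 has the higher sensitivity.

Δd′ = 0.22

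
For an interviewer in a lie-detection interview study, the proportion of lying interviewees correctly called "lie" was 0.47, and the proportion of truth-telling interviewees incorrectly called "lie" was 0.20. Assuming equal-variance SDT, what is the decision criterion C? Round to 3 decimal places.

Φ⁻¹(H) = Φ⁻¹(0.47) = -0.0753
Φ⁻¹(FA) = Φ⁻¹(0.20) = -0.8416
c = −½·[z(H) + z(FA)] = −0.5 × (-0.0753 + (-0.8416)) = 0.45845

C = 0.458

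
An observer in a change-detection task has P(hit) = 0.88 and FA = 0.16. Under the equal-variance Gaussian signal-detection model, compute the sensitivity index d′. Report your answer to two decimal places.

Φ⁻¹(0.88) = 1.1750, Φ⁻¹(0.16) = -0.9945
d' = z(H) − z(FA) = 1.1750 − (-0.9945) = 2.1695

d′ = 2.17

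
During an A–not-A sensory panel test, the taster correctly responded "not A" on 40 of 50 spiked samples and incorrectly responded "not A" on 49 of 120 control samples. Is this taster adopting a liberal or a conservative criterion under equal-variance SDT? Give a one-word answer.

z(H) = 0.842, z(FA) = -0.232
c = −½·(z(H) + z(FA)) = -0.305
c < 0 → liberal criterion (biased toward responding “yes”).

liberal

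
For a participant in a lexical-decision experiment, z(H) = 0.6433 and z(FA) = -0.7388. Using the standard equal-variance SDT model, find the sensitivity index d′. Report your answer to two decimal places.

d′ = 1.38

d' = z(H) − z(FA) = 0.6433 − (-0.7388) = 1.3821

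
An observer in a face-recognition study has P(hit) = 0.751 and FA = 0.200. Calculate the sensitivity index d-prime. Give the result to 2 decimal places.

d-prime = 1.52

z(H) = 0.678
z(FA) = -0.842
d' = z(H) − z(FA) = 0.678 − (-0.842) = 1.520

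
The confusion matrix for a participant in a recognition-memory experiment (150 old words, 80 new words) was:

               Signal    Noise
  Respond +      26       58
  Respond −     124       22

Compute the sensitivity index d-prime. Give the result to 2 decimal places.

d-prime = -1.54

H = 26/150 = 0.1733
FA = 58/80 = 0.7250
Φ⁻¹(H) = Φ⁻¹(0.1733) = -0.9412
Φ⁻¹(FA) = Φ⁻¹(0.7250) = 0.5978
d' = z(H) − z(FA) = -0.9412 − 0.5978 = -1.5390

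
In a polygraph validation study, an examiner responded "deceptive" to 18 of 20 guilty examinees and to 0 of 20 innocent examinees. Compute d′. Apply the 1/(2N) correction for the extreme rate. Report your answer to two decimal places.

The false-alarm rate is 0/20 = 0, so apply the 1/(2N) correction: FA → 1/(2·20) = 0.02500.
z(H) = z(0.90000) = 1.282
z(FA) = z(0.02500) = -1.960
d' = 1.282 − (-1.960) = 3.242

d′ = 3.24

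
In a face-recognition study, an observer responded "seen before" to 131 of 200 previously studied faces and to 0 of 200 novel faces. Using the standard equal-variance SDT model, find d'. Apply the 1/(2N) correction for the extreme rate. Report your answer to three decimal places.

d' = 3.206

The false-alarm rate is 0/200 = 0, so apply the 1/(2N) correction: FA → 1/(2·200) = 0.00250.
z(H) = z(0.65500) = 0.3989
z(FA) = z(0.00250) = -2.8070
d' = 0.3989 − (-2.8070) = 3.2059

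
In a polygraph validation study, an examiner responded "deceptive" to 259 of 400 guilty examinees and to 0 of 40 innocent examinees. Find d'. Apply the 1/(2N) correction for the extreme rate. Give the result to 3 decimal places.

d' = 2.620

The false-alarm rate is 0/40 = 0, so apply the 1/(2N) correction: FA → 1/(2·40) = 0.01250.
z(H) = z(0.64750) = 0.3786
z(FA) = z(0.01250) = -2.2414
d' = 0.3786 − (-2.2414) = 2.6200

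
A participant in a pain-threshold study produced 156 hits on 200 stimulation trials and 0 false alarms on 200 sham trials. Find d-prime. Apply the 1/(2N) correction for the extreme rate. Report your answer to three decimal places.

The false-alarm rate is 0/200 = 0, so apply the 1/(2N) correction: FA → 1/(2·200) = 0.00250.
z(H) = z(0.78000) = 0.7722
z(FA) = z(0.00250) = -2.8070
d' = 0.7722 − (-2.8070) = 3.5792

d-prime = 3.579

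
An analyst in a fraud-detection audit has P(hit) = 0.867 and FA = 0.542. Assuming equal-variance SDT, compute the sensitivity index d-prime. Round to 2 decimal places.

z(0.867) = 1.1123, z(0.542) = 0.1055
d' = z(H) − z(FA) = 1.1123 − 0.1055 = 1.0068

d-prime = 1.01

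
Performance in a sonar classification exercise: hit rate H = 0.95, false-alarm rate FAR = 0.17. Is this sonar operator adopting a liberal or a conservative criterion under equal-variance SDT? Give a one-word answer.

liberal

z(H) = 1.645, z(FA) = -0.954
c = −½·(z(H) + z(FA)) = -0.3455
c < 0 → liberal criterion (biased toward responding “yes”).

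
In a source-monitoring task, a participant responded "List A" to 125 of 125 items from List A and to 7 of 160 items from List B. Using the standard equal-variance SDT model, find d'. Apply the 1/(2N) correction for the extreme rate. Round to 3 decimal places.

The hit rate is 125/125 = 1, so apply the 1/(2N) correction: H → 1 − 1/(2·125) = 0.99600.
z(H) = z(0.99600) = 2.6521
z(FA) = z(0.04375) = -1.7087
d' = 2.6521 − (-1.7087) = 4.3608

d' = 4.361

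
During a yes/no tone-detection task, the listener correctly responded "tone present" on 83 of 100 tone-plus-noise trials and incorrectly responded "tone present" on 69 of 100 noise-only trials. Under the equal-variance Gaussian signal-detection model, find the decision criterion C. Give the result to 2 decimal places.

C = -0.73

H = 83/100 = 0.8300
FA = 69/100 = 0.6900
z(H) = 0.954
z(FA) = 0.496
c = −½·[z(H) + z(FA)] = −0.5 × (0.954 + 0.496) = -0.725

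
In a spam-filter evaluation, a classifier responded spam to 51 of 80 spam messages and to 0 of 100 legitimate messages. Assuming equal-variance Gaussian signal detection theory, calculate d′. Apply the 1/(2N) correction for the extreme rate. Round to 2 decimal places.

d′ = 2.93

The false-alarm rate is 0/100 = 0, so apply the 1/(2N) correction: FA → 1/(2·100) = 0.00500.
z(H) = z(0.63750) = 0.352
z(FA) = z(0.00500) = -2.576
d' = 0.352 − (-2.576) = 2.928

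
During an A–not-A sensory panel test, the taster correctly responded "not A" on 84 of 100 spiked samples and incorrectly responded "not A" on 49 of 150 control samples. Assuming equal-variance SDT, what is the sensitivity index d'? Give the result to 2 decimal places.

d' = 1.44

H = 84/100 = 0.8400
FA = 49/150 = 0.3267
z(H) = z(0.8400) = 0.9945
z(FA) = z(0.3267) = -0.4490
d' = z(H) − z(FA) = 0.9945 − (-0.4490) = 1.4435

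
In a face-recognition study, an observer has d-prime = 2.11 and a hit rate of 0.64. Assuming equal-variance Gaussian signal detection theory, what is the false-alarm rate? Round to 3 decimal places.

false-alarm rate = 0.040

z(hit rate) = z(0.64) = 0.3585
z(FA) = z(H) − d' = 0.3585 − 2.11 = -1.7515
false-alarm rate = Φ(-1.7515) = 0.0399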